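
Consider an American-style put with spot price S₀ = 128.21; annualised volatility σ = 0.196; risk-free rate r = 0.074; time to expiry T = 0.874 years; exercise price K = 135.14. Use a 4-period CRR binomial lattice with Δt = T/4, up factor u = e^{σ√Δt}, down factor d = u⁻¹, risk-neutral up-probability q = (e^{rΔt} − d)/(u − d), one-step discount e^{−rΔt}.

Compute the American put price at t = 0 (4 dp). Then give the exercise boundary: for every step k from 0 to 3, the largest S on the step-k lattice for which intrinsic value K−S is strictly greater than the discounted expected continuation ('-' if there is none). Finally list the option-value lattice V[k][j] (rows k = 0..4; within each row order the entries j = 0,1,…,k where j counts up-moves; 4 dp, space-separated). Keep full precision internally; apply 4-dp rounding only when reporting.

price = 10.3816
boundary = - 116.9857 106.7440 116.9857
tree:
10.3816
18.1543 4.7194
28.3960 9.4018 1.2641
37.7411 18.1543 2.9598 0.0000
46.2680 28.3960 6.9300 0.0000 0.0000

params: Δt=0.21850 u=1.09595 d=0.91245 q=0.56595 e^(-rΔt)=0.98396
t_4 payoffs: 46.2680 28.3960 6.9300 0.0000 0.0000
t_3: node(3,0) S=97.3989 payoff=37.7411 vs cont=35.5736 → 37.7411 [stop]  node(3,1) S=116.9857 payoff=18.1543 vs cont=15.9868 → 18.1543 [stop]  node(3,2) S=140.5113 payoff=0.0000 vs cont=2.9598 → 2.9598 [wait]  node(3,3) S=168.7679 payoff=0.0000 vs cont=0.0000 → 0.0000 [wait]  ⇒ S*(3)=116.9857
t_2: node(2,0) S=106.7440 payoff=28.3960 vs cont=26.2285 → 28.3960 [stop]  node(2,1) S=128.2100 payoff=6.9300 vs cont=9.4018 → 9.4018 [wait]  node(2,2) S=153.9928 payoff=0.0000 vs cont=1.2641 → 1.2641 [wait]  ⇒ S*(2)=106.7440
t_1: node(1,0) S=116.9857 payoff=18.1543 vs cont=17.3633 → 18.1543 [stop]  node(1,1) S=140.5113 payoff=0.0000 vs cont=4.7194 → 4.7194 [wait]  ⇒ S*(1)=116.9857
t_0: node(0,0) S=128.2100 payoff=6.9300 vs cont=10.3816 → 10.3816 [wait]  ⇒ S*(0)=-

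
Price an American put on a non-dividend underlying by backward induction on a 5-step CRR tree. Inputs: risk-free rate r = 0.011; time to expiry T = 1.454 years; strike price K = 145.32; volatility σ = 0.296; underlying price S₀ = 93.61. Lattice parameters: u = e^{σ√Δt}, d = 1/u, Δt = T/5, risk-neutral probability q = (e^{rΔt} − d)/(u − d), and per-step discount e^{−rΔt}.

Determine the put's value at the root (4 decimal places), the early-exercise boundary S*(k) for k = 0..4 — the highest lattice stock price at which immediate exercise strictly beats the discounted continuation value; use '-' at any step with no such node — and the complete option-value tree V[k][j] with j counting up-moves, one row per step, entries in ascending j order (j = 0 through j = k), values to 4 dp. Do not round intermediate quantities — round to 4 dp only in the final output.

price = 52.6104
boundary = - 79.7995 93.6100 79.7995 93.6100
tree:
52.6104
65.5205 38.4207
77.2936 51.7100 23.7072
87.3297 65.5205 36.0992 9.9045
95.8852 77.2936 51.7100 18.7537 0.0000
103.1784 87.3297 65.5205 35.5093 0.0000 0.0000

Δt=0.29080  u=1.17307  d=0.85247  q=0.47017  discount=0.99681
step 5 (expiry): payoffs max(K−S,0) = 103.1784 87.3297 65.5205 35.5093 0.0000 0.0000
step 4: (k=4,j=0): S=49.4348, (K−S)⁺=95.8852, hold=95.4211 ⇒ V=95.8852 exercise | (k=4,j=1): S=68.0264, (K−S)⁺=77.2936, hold=76.8295 ⇒ V=77.2936 exercise | (k=4,j=2): S=93.6100, (K−S)⁺=51.7100, hold=51.2459 ⇒ V=51.7100 exercise | (k=4,j=3): S=128.8151, (K−S)⁺=16.5049, hold=18.7537 ⇒ V=18.7537 continue | (k=4,j=4): S=177.2604, (K−S)⁺=0.0000, hold=0.0000 ⇒ V=0.0000 continue  boundary S*=93.6100
step 3: (k=3,j=0): S=57.9903, (K−S)⁺=87.3297, hold=86.8656 ⇒ V=87.3297 exercise | (k=3,j=1): S=79.7995, (K−S)⁺=65.5205, hold=65.0564 ⇒ V=65.5205 exercise | (k=3,j=2): S=109.8107, (K−S)⁺=35.5093, hold=36.0992 ⇒ V=36.0992 continue | (k=3,j=3): S=151.1086, (K−S)⁺=0.0000, hold=9.9045 ⇒ V=9.9045 continue  boundary S*=79.7995
step 2: (k=2,j=0): S=68.0264, (K−S)⁺=77.2936, hold=76.8295 ⇒ V=77.2936 exercise | (k=2,j=1): S=93.6100, (K−S)⁺=51.7100, hold=51.5223 ⇒ V=51.7100 exercise | (k=2,j=2): S=128.8151, (K−S)⁺=16.5049, hold=23.7072 ⇒ V=23.7072 continue  boundary S*=93.6100
step 1: (k=1,j=0): S=79.7995, (K−S)⁺=65.5205, hold=65.0564 ⇒ V=65.5205 exercise | (k=1,j=1): S=109.8107, (K−S)⁺=35.5093, hold=38.4207 ⇒ V=38.4207 continue  boundary S*=79.7995
step 0: (k=0,j=0): S=93.6100, (K−S)⁺=51.7100, hold=52.6104 ⇒ V=52.6104 continue  boundary S*=-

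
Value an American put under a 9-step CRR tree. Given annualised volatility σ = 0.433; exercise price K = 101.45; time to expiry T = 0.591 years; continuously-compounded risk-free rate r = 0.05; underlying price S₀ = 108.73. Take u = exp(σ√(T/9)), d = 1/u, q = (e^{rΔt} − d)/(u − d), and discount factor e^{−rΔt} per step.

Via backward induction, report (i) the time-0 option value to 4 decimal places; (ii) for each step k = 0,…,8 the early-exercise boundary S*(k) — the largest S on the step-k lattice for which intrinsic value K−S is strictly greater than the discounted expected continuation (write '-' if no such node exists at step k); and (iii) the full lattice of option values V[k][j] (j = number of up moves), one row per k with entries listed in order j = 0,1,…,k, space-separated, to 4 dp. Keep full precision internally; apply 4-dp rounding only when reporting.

Δt=0.06567, u=1.11735, d=0.89498, q=0.48708, disc=e^(-rΔt)=0.99672
k=9 terminal: V=max(K-S,0) → 61.3955 51.4432 39.0182 23.5059 4.1393 0.0000 0.0000 0.0000 0.0000 0.0000
k=8: j=0 S=44.7549 intr=56.6951 cont=56.3626 V=56.6951[EX]; j=1 S=55.8750 intr=45.5750 cont=45.2425 V=45.5750[EX]; j=2 S=69.7581 intr=31.6919 cont=31.3593 V=31.6919[EX]; j=3 S=87.0908 intr=14.3592 cont=14.0267 V=14.3592[EX]; j=4 S=108.7300 intr=0.0000 cont=2.1162 V=2.1162[hold]; j=5 S=135.7459 intr=0.0000 cont=0.0000 V=0.0000[hold]; j=6 S=169.4743 intr=0.0000 cont=0.0000 V=0.0000[hold]; j=7 S=211.5832 intr=0.0000 cont=0.0000 V=0.0000[hold]; j=8 S=264.1548 intr=0.0000 cont=0.0000 V=0.0000[hold]  S*(8)=87.0908
k=7: j=0 S=50.0068 intr=51.4432 cont=51.1107 V=51.4432[EX]; j=1 S=62.4318 intr=39.0182 cont=38.6856 V=39.0182[EX]; j=2 S=77.9441 intr=23.5059 cont=23.1733 V=23.5059[EX]; j=3 S=97.3107 intr=4.1393 cont=8.3684 V=8.3684[hold]; j=4 S=121.4893 intr=0.0000 cont=1.0819 V=1.0819[hold]; j=5 S=151.6755 intr=0.0000 cont=0.0000 V=0.0000[hold]; j=6 S=189.3619 intr=0.0000 cont=0.0000 V=0.0000[hold]; j=7 S=236.4122 intr=0.0000 cont=0.0000 V=0.0000[hold]  S*(7)=77.9441
k=6: j=0 S=55.8750 intr=45.5750 cont=45.2425 V=45.5750[EX]; j=1 S=69.7581 intr=31.6919 cont=31.3593 V=31.6919[EX]; j=2 S=87.0908 intr=14.3592 cont=16.0798 V=16.0798[hold]; j=3 S=108.7300 intr=0.0000 cont=4.8035 V=4.8035[hold]; j=4 S=135.7459 intr=0.0000 cont=0.5531 V=0.5531[hold]; j=5 S=169.4743 intr=0.0000 cont=0.0000 V=0.0000[hold]; j=6 S=211.5832 intr=0.0000 cont=0.0000 V=0.0000[hold]  S*(6)=69.7581
k=5: j=0 S=62.4318 intr=39.0182 cont=38.6856 V=39.0182[EX]; j=1 S=77.9441 intr=23.5059 cont=24.0086 V=24.0086[hold]; j=2 S=97.3107 intr=4.1393 cont=10.5527 V=10.5527[hold]; j=3 S=121.4893 intr=0.0000 cont=2.7243 V=2.7243[hold]; j=4 S=151.6755 intr=0.0000 cont=0.2828 V=0.2828[hold]; j=5 S=189.3619 intr=0.0000 cont=0.0000 V=0.0000[hold]  S*(5)=62.4318
k=4: j=0 S=69.7581 intr=31.6919 cont=31.6034 V=31.6919[EX]; j=1 S=87.0908 intr=14.3592 cont=17.3973 V=17.3973[hold]; j=2 S=108.7300 intr=0.0000 cont=6.7175 V=6.7175[hold]; j=3 S=135.7459 intr=0.0000 cont=1.5300 V=1.5300[hold]; j=4 S=169.4743 intr=0.0000 cont=0.1446 V=0.1446[hold]  S*(4)=69.7581
k=3: j=0 S=77.9441 intr=23.5059 cont=24.6482 V=24.6482[hold]; j=1 S=97.3107 intr=4.1393 cont=12.1554 V=12.1554[hold]; j=2 S=121.4893 intr=0.0000 cont=4.1771 V=4.1771[hold]; j=3 S=151.6755 intr=0.0000 cont=0.8524 V=0.8524[hold]  S*(3)=-
k=2: j=0 S=87.0908 intr=14.3592 cont=18.5024 V=18.5024[hold]; j=1 S=108.7300 intr=0.0000 cont=8.2422 V=8.2422[hold]; j=2 S=135.7459 intr=0.0000 cont=2.5493 V=2.5493[hold]  S*(2)=-
k=1: j=0 S=97.3107 intr=4.1393 cont=13.4607 V=13.4607[hold]; j=1 S=121.4893 intr=0.0000 cont=5.4514 V=5.4514[hold]  S*(1)=-
k=0: j=0 S=108.7300 intr=0.0000 cont=9.5282 V=9.5282[hold]  S*(0)=-

price = 9.5282
boundary = - - - - 69.7581 62.4318 69.7581 77.9441 87.0908
tree:
9.5282
13.4607 5.4514
18.5024 8.2422 2.5493
24.6482 12.1554 4.1771 0.8524
31.6919 17.3973 6.7175 1.5300 0.1446
39.0182 24.0086 10.5527 2.7243 0.2828 0.0000
45.5750 31.6919 16.0798 4.8035 0.5531 0.0000 0.0000
51.4432 39.0182 23.5059 8.3684 1.0819 0.0000 0.0000 0.0000
56.6951 45.5750 31.6919 14.3592 2.1162 0.0000 0.0000 0.0000 0.0000
61.3955 51.4432 39.0182 23.5059 4.1393 0.0000 0.0000 0.0000 0.0000 0.0000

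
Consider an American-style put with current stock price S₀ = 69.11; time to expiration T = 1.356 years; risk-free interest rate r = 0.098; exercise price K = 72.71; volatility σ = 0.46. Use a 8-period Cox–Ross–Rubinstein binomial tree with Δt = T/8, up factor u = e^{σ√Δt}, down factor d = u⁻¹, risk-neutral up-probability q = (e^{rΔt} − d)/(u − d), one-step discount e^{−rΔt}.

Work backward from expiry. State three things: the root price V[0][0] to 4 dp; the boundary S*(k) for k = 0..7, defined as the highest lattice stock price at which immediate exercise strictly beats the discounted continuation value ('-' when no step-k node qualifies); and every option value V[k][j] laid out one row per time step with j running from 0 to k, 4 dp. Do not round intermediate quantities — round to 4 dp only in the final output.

Δt=0.16950, u=1.20850, d=0.82747, q=0.49675, disc=e^(-rΔt)=0.98353
k=8 terminal: V=max(K-S,0) → 57.5201 50.5254 40.3098 25.3901 3.6000 0.0000 0.0000 0.0000 0.0000
k=7: j=0 S=18.3570 intr=54.3530 cont=53.1551 V=54.3530[EX]; j=1 S=26.8102 intr=45.8998 cont=44.7020 V=45.8998[EX]; j=2 S=39.1558 intr=33.5542 cont=32.3564 V=33.5542[EX]; j=3 S=57.1864 intr=15.5236 cont=14.3258 V=15.5236[EX]; j=4 S=83.5198 intr=0.0000 cont=1.7818 V=1.7818[hold]; j=5 S=121.9792 intr=0.0000 cont=0.0000 V=0.0000[hold]; j=6 S=178.1486 intr=0.0000 cont=0.0000 V=0.0000[hold]; j=7 S=260.1831 intr=0.0000 cont=0.0000 V=0.0000[hold]  S*(7)=57.1864
k=6: j=0 S=22.1846 intr=50.5254 cont=49.3276 V=50.5254[EX]; j=1 S=32.4002 intr=40.3098 cont=39.1120 V=40.3098[EX]; j=2 S=47.3199 intr=25.3901 cont=24.1922 V=25.3901[EX]; j=3 S=69.1100 intr=3.6000 cont=8.5541 V=8.5541[hold]; j=4 S=100.9340 intr=0.0000 cont=0.8819 V=0.8819[hold]; j=5 S=147.4124 intr=0.0000 cont=0.0000 V=0.0000[hold]; j=6 S=215.2934 intr=0.0000 cont=0.0000 V=0.0000[hold]  S*(6)=47.3199
k=5: j=0 S=26.8102 intr=45.8998 cont=44.7020 V=45.8998[EX]; j=1 S=39.1558 intr=33.5542 cont=32.3564 V=33.5542[EX]; j=2 S=57.1864 intr=15.5236 cont=16.7462 V=16.7462[hold]; j=3 S=83.5198 intr=0.0000 cont=4.6648 V=4.6648[hold]; j=4 S=121.9792 intr=0.0000 cont=0.4365 V=0.4365[hold]; j=5 S=178.1486 intr=0.0000 cont=0.0000 V=0.0000[hold]  S*(5)=39.1558
k=4: j=0 S=32.4002 intr=40.3098 cont=39.1120 V=40.3098[EX]; j=1 S=47.3199 intr=25.3901 cont=24.7896 V=25.3901[EX]; j=2 S=69.1100 intr=3.6000 cont=10.5677 V=10.5677[hold]; j=3 S=100.9340 intr=0.0000 cont=2.5221 V=2.5221[hold]; j=4 S=147.4124 intr=0.0000 cont=0.2161 V=0.2161[hold]  S*(4)=47.3199
k=3: j=0 S=39.1558 intr=33.5542 cont=32.3564 V=33.5542[EX]; j=1 S=57.1864 intr=15.5236 cont=17.7300 V=17.7300[hold]; j=2 S=83.5198 intr=0.0000 cont=6.4628 V=6.4628[hold]; j=3 S=121.9792 intr=0.0000 cont=1.3539 V=1.3539[hold]  S*(3)=39.1558
k=2: j=0 S=47.3199 intr=25.3901 cont=25.2702 V=25.3901[EX]; j=1 S=69.1100 intr=3.6000 cont=11.9331 V=11.9331[hold]; j=2 S=100.9340 intr=0.0000 cont=3.8603 V=3.8603[hold]  S*(2)=47.3199
k=1: j=0 S=57.1864 intr=15.5236 cont=18.3971 V=18.3971[hold]; j=1 S=83.5198 intr=0.0000 cont=7.7924 V=7.7924[hold]  S*(1)=-
k=0: j=0 S=69.1100 intr=3.6000 cont=12.9129 V=12.9129[hold]  S*(0)=-

price = 12.9129
boundary = - - 47.3199 39.1558 47.3199 39.1558 47.3199 57.1864
tree:
12.9129
18.3971 7.7924
25.3901 11.9331 3.8603
33.5542 17.7300 6.4628 1.3539
40.3098 25.3901 10.5677 2.5221 0.2161
45.8998 33.5542 16.7462 4.6648 0.4365 0.0000
50.5254 40.3098 25.3901 8.5541 0.8819 0.0000 0.0000
54.3530 45.8998 33.5542 15.5236 1.7818 0.0000 0.0000 0.0000
57.5201 50.5254 40.3098 25.3901 3.6000 0.0000 0.0000 0.0000 0.0000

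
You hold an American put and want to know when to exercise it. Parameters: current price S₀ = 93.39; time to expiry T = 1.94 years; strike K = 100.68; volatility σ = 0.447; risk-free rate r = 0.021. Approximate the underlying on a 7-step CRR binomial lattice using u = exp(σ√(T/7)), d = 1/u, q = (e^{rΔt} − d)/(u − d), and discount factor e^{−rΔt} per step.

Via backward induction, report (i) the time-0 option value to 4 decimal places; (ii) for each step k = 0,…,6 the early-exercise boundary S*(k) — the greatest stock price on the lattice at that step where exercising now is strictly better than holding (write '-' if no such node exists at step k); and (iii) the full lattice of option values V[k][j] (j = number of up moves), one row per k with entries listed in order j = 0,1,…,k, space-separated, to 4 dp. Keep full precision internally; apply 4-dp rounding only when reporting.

price = 25.9942
boundary = - - - 46.1005 36.4340 46.1005 58.3316
tree:
25.9942
34.4453 16.1538
44.1705 23.1796 7.9028
54.5795 32.2067 12.6095 2.3379
64.2460 42.9869 19.6420 4.3047 0.0000
71.8855 54.5795 29.5829 7.9262 0.0000 0.0000
77.9232 64.2460 42.3484 14.5944 0.0000 0.0000 0.0000
82.6949 71.8855 54.5795 26.8722 0.0000 0.0000 0.0000 0.0000

Δt=0.27714  u=1.26531  d=0.79032  q=0.45373  discount=0.99420
step 7 (expiry): payoffs max(K−S,0) = 82.6949 71.8855 54.5795 26.8722 0.0000 0.0000 0.0000 0.0000
step 6: (k=6,j=0): S=22.7568, (K−S)⁺=77.9232, hold=77.3390 ⇒ V=77.9232 exercise | (k=6,j=1): S=36.4340, (K−S)⁺=64.2460, hold=63.6617 ⇒ V=64.2460 exercise | (k=6,j=2): S=58.3316, (K−S)⁺=42.3484, hold=41.7642 ⇒ V=42.3484 exercise | (k=6,j=3): S=93.3900, (K−S)⁺=7.2900, hold=14.5944 ⇒ V=14.5944 continue | (k=6,j=4): S=149.5192, (K−S)⁺=0.0000, hold=0.0000 ⇒ V=0.0000 continue | (k=6,j=5): S=239.3832, (K−S)⁺=0.0000, hold=0.0000 ⇒ V=0.0000 continue | (k=6,j=6): S=383.2571, (K−S)⁺=0.0000, hold=0.0000 ⇒ V=0.0000 continue  boundary S*=58.3316
step 5: (k=5,j=0): S=28.7945, (K−S)⁺=71.8855, hold=71.3013 ⇒ V=71.8855 exercise | (k=5,j=1): S=46.1005, (K−S)⁺=54.5795, hold=53.9953 ⇒ V=54.5795 exercise | (k=5,j=2): S=73.8078, (K−S)⁺=26.8722, hold=29.5829 ⇒ V=29.5829 continue | (k=5,j=3): S=118.1677, (K−S)⁺=0.0000, hold=7.9262 ⇒ V=7.9262 continue | (k=5,j=4): S=189.1887, (K−S)⁺=0.0000, hold=0.0000 ⇒ V=0.0000 continue | (k=5,j=5): S=302.8948, (K−S)⁺=0.0000, hold=0.0000 ⇒ V=0.0000 continue  boundary S*=46.1005
step 4: (k=4,j=0): S=36.4340, (K−S)⁺=64.2460, hold=63.6617 ⇒ V=64.2460 exercise | (k=4,j=1): S=58.3316, (K−S)⁺=42.3484, hold=42.9869 ⇒ V=42.9869 continue | (k=4,j=2): S=93.3900, (K−S)⁺=7.2900, hold=19.6420 ⇒ V=19.6420 continue | (k=4,j=3): S=149.5192, (K−S)⁺=0.0000, hold=4.3047 ⇒ V=4.3047 continue | (k=4,j=4): S=239.3832, (K−S)⁺=0.0000, hold=0.0000 ⇒ V=0.0000 continue  boundary S*=36.4340
step 3: (k=3,j=0): S=46.1005, (K−S)⁺=54.5795, hold=54.2833 ⇒ V=54.5795 exercise | (k=3,j=1): S=73.8078, (K−S)⁺=26.8722, hold=32.2067 ⇒ V=32.2067 continue | (k=3,j=2): S=118.1677, (K−S)⁺=0.0000, hold=12.6095 ⇒ V=12.6095 continue | (k=3,j=3): S=189.1887, (K−S)⁺=0.0000, hold=2.3379 ⇒ V=2.3379 continue  boundary S*=46.1005
step 2: (k=2,j=0): S=58.3316, (K−S)⁺=42.3484, hold=44.1705 ⇒ V=44.1705 continue | (k=2,j=1): S=93.3900, (K−S)⁺=7.2900, hold=23.1796 ⇒ V=23.1796 continue | (k=2,j=2): S=149.5192, (K−S)⁺=0.0000, hold=7.9028 ⇒ V=7.9028 continue  boundary S*=-
step 1: (k=1,j=0): S=73.8078, (K−S)⁺=26.8722, hold=34.4453 ⇒ V=34.4453 continue | (k=1,j=1): S=118.1677, (K−S)⁺=0.0000, hold=16.1538 ⇒ V=16.1538 continue  boundary S*=-
step 0: (k=0,j=0): S=93.3900, (K−S)⁺=7.2900, hold=25.9942 ⇒ V=25.9942 continue  boundary S*=-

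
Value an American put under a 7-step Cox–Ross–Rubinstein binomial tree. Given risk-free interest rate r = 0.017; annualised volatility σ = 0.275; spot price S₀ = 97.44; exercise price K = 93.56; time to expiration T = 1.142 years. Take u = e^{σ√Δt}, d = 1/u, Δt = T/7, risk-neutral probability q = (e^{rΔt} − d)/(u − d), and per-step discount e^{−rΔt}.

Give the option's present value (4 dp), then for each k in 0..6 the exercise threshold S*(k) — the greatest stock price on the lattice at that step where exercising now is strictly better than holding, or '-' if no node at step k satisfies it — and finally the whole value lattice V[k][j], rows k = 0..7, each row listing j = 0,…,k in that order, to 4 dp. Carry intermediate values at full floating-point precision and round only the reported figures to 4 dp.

price = 8.8973
boundary = - - - - 62.4856 69.8264 78.0295
tree:
8.8973
12.8144 4.7845
17.8964 7.4858 1.9404
24.0963 11.4085 3.3590 0.4436
31.0744 16.8169 5.7249 0.8634 0.0000
37.6434 23.7336 9.5608 1.6802 0.0000 0.0000
43.5218 31.0744 15.5305 3.2699 0.0000 0.0000 0.0000
48.7823 37.6434 23.7336 6.3637 0.0000 0.0000 0.0000 0.0000

params: Δt=0.16314 u=1.11748 d=0.89487 q=0.48474 e^(-rΔt)=0.99723
t_7 payoffs: 48.7823 37.6434 23.7336 6.3637 0.0000 0.0000 0.0000 0.0000
t_6: node(6,0) S=50.0382 payoff=43.5218 vs cont=43.2627 → 43.5218 [stop]  node(6,1) S=62.4856 payoff=31.0744 vs cont=30.8153 → 31.0744 [stop]  node(6,2) S=78.0295 payoff=15.5305 vs cont=15.2714 → 15.5305 [stop]  node(6,3) S=97.4400 payoff=0.0000 vs cont=3.2699 → 3.2699 [wait]  node(6,4) S=121.6791 payoff=0.0000 vs cont=0.0000 → 0.0000 [wait]  node(6,5) S=151.9478 payoff=0.0000 vs cont=0.0000 → 0.0000 [wait]  node(6,6) S=189.7462 payoff=0.0000 vs cont=0.0000 → 0.0000 [wait]  ⇒ S*(6)=78.0295
t_5: node(5,0) S=55.9166 payoff=37.6434 vs cont=37.3843 → 37.6434 [stop]  node(5,1) S=69.8264 payoff=23.7336 vs cont=23.4745 → 23.7336 [stop]  node(5,2) S=87.1963 payoff=6.3637 vs cont=9.5608 → 9.5608 [wait]  node(5,3) S=108.8871 payoff=0.0000 vs cont=1.6802 → 1.6802 [wait]  node(5,4) S=135.9738 payoff=0.0000 vs cont=0.0000 → 0.0000 [wait]  node(5,5) S=169.7985 payoff=0.0000 vs cont=0.0000 → 0.0000 [wait]  ⇒ S*(5)=69.8264
t_4: node(4,0) S=62.4856 payoff=31.0744 vs cont=30.8153 → 31.0744 [stop]  node(4,1) S=78.0295 payoff=15.5305 vs cont=16.8169 → 16.8169 [wait]  node(4,2) S=97.4400 payoff=0.0000 vs cont=5.7249 → 5.7249 [wait]  node(4,3) S=121.6791 payoff=0.0000 vs cont=0.8634 → 0.8634 [wait]  node(4,4) S=151.9478 payoff=0.0000 vs cont=0.0000 → 0.0000 [wait]  ⇒ S*(4)=62.4856
t_3: node(3,0) S=69.8264 payoff=23.7336 vs cont=24.0963 → 24.0963 [wait]  node(3,1) S=87.1963 payoff=6.3637 vs cont=11.4085 → 11.4085 [wait]  node(3,2) S=108.8871 payoff=0.0000 vs cont=3.3590 → 3.3590 [wait]  node(3,3) S=135.9738 payoff=0.0000 vs cont=0.4436 → 0.4436 [wait]  ⇒ S*(3)=-
t_2: node(2,0) S=78.0295 payoff=15.5305 vs cont=17.8964 → 17.8964 [wait]  node(2,1) S=97.4400 payoff=0.0000 vs cont=7.4858 → 7.4858 [wait]  node(2,2) S=121.6791 payoff=0.0000 vs cont=1.9404 → 1.9404 [wait]  ⇒ S*(2)=-
t_1: node(1,0) S=87.1963 payoff=6.3637 vs cont=12.8144 → 12.8144 [wait]  node(1,1) S=108.8871 payoff=0.0000 vs cont=4.7845 → 4.7845 [wait]  ⇒ S*(1)=-
t_0: node(0,0) S=97.4400 payoff=0.0000 vs cont=8.8973 → 8.8973 [wait]  ⇒ S*(0)=-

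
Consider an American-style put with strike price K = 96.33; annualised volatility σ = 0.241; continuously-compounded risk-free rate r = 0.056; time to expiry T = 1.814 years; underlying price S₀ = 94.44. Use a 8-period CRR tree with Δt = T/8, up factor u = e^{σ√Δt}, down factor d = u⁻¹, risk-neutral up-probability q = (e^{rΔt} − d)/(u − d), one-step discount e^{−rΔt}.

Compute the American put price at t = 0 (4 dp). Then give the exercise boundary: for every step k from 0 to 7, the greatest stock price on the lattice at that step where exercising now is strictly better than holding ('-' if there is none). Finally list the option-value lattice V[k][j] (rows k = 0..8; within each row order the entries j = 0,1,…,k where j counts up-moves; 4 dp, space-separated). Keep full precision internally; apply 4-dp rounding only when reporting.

price = 9.5866
boundary = - - 75.0718 66.9325 75.0718 66.9325 75.0718 84.2008
tree:
9.5866
14.5143 5.3945
21.2582 8.8109 2.4577
29.3975 13.9508 4.4095 0.7648
36.6543 21.2582 7.7277 1.5371 0.0900
43.1244 29.3975 13.1171 3.0759 0.1927 0.0000
48.8929 36.6543 21.2582 6.1253 0.4124 0.0000 0.0000
54.0360 43.1244 29.3975 12.1292 0.8829 0.0000 0.0000 0.0000
58.6215 48.8929 36.6543 21.2582 1.8900 0.0000 0.0000 0.0000 0.0000

Δt=0.22675, u=1.12160, d=0.89158, q=0.52690, disc=e^(-rΔt)=0.98738
k=8 terminal: V=max(K-S,0) → 58.6215 48.8929 36.6543 21.2582 1.8900 0.0000 0.0000 0.0000 0.0000
k=7: j=0 S=42.2940 intr=54.0360 cont=52.8206 V=54.0360[EX]; j=1 S=53.2056 intr=43.1244 cont=41.9089 V=43.1244[EX]; j=2 S=66.9325 intr=29.3975 cont=28.1820 V=29.3975[EX]; j=3 S=84.2008 intr=12.1292 cont=10.9137 V=12.1292[EX]; j=4 S=105.9243 intr=0.0000 cont=0.8829 V=0.8829[hold]; j=5 S=133.2524 intr=0.0000 cont=0.0000 V=0.0000[hold]; j=6 S=167.6310 intr=0.0000 cont=0.0000 V=0.0000[hold]; j=7 S=210.8791 intr=0.0000 cont=0.0000 V=0.0000[hold]  S*(7)=84.2008
k=6: j=0 S=47.4371 intr=48.8929 cont=47.6774 V=48.8929[EX]; j=1 S=59.6757 intr=36.6543 cont=35.4389 V=36.6543[EX]; j=2 S=75.0718 intr=21.2582 cont=20.0428 V=21.2582[EX]; j=3 S=94.4400 intr=1.8900 cont=6.1253 V=6.1253[hold]; j=4 S=118.8052 intr=0.0000 cont=0.4124 V=0.4124[hold]; j=5 S=149.4564 intr=0.0000 cont=0.0000 V=0.0000[hold]; j=6 S=188.0156 intr=0.0000 cont=0.0000 V=0.0000[hold]  S*(6)=75.0718
k=5: j=0 S=53.2056 intr=43.1244 cont=41.9089 V=43.1244[EX]; j=1 S=66.9325 intr=29.3975 cont=28.1820 V=29.3975[EX]; j=2 S=84.2008 intr=12.1292 cont=13.1171 V=13.1171[hold]; j=3 S=105.9243 intr=0.0000 cont=3.0759 V=3.0759[hold]; j=4 S=133.2524 intr=0.0000 cont=0.1927 V=0.1927[hold]; j=5 S=167.6310 intr=0.0000 cont=0.0000 V=0.0000[hold]  S*(5)=66.9325
k=4: j=0 S=59.6757 intr=36.6543 cont=35.4389 V=36.6543[EX]; j=1 S=75.0718 intr=21.2582 cont=20.5567 V=21.2582[EX]; j=2 S=94.4400 intr=1.8900 cont=7.7277 V=7.7277[hold]; j=3 S=118.8052 intr=0.0000 cont=1.5371 V=1.5371[hold]; j=4 S=149.4564 intr=0.0000 cont=0.0900 V=0.0900[hold]  S*(4)=75.0718
k=3: j=0 S=66.9325 intr=29.3975 cont=28.1820 V=29.3975[EX]; j=1 S=84.2008 intr=12.1292 cont=13.9508 V=13.9508[hold]; j=2 S=105.9243 intr=0.0000 cont=4.4095 V=4.4095[hold]; j=3 S=133.2524 intr=0.0000 cont=0.7648 V=0.7648[hold]  S*(3)=66.9325
k=2: j=0 S=75.0718 intr=21.2582 cont=20.9904 V=21.2582[EX]; j=1 S=94.4400 intr=1.8900 cont=8.8109 V=8.8109[hold]; j=2 S=118.8052 intr=0.0000 cont=2.4577 V=2.4577[hold]  S*(2)=75.0718
k=1: j=0 S=84.2008 intr=12.1292 cont=14.5143 V=14.5143[hold]; j=1 S=105.9243 intr=0.0000 cont=5.3945 V=5.3945[hold]  S*(1)=-
k=0: j=0 S=94.4400 intr=1.8900 cont=9.5866 V=9.5866[hold]  S*(0)=-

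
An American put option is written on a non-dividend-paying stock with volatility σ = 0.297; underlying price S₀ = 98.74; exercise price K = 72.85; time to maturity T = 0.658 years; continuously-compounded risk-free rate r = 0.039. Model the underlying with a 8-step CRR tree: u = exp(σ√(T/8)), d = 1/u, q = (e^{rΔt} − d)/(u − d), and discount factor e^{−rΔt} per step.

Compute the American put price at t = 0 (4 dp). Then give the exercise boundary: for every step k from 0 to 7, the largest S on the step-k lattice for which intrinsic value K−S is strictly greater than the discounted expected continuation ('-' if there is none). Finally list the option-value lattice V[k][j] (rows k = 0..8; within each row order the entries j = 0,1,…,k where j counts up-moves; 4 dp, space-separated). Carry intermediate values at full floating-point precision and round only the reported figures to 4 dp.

Δt=0.08225, u=1.08891, d=0.91835, q=0.49756, disc=e^(-rΔt)=0.99680
k=8 terminal: V=max(K-S,0) → 22.8976 13.6201 2.6197 0.0000 0.0000 0.0000 0.0000 0.0000 0.0000
k=7: j=0 S=54.3937 intr=18.4563 cont=18.2230 V=18.4563[EX]; j=1 S=64.4960 intr=8.3540 cont=8.1207 V=8.3540[EX]; j=2 S=76.4745 intr=0.0000 cont=1.3120 V=1.3120[hold]; j=3 S=90.6778 intr=0.0000 cont=0.0000 V=0.0000[hold]; j=4 S=107.5190 intr=0.0000 cont=0.0000 V=0.0000[hold]; j=5 S=127.4880 intr=0.0000 cont=0.0000 V=0.0000[hold]; j=6 S=151.1658 intr=0.0000 cont=0.0000 V=0.0000[hold]; j=7 S=179.2411 intr=0.0000 cont=0.0000 V=0.0000[hold]  S*(7)=64.4960
k=6: j=0 S=59.2299 intr=13.6201 cont=13.3868 V=13.6201[EX]; j=1 S=70.2303 intr=2.6197 cont=4.8347 V=4.8347[hold]; j=2 S=83.2739 intr=0.0000 cont=0.6571 V=0.6571[hold]; j=3 S=98.7400 intr=0.0000 cont=0.0000 V=0.0000[hold]; j=4 S=117.0785 intr=0.0000 cont=0.0000 V=0.0000[hold]; j=5 S=138.8230 intr=0.0000 cont=0.0000 V=0.0000[hold]; j=6 S=164.6060 intr=0.0000 cont=0.0000 V=0.0000[hold]  S*(6)=59.2299
k=5: j=0 S=64.4960 intr=8.3540 cont=9.2193 V=9.2193[hold]; j=1 S=76.4745 intr=0.0000 cont=2.7473 V=2.7473[hold]; j=2 S=90.6778 intr=0.0000 cont=0.3291 V=0.3291[hold]; j=3 S=107.5190 intr=0.0000 cont=0.0000 V=0.0000[hold]; j=4 S=127.4880 intr=0.0000 cont=0.0000 V=0.0000[hold]; j=5 S=151.1658 intr=0.0000 cont=0.0000 V=0.0000[hold]  S*(5)=-
k=4: j=0 S=70.2303 intr=2.6197 cont=5.9799 V=5.9799[hold]; j=1 S=83.2739 intr=0.0000 cont=1.5392 V=1.5392[hold]; j=2 S=98.7400 intr=0.0000 cont=0.1648 V=0.1648[hold]; j=3 S=117.0785 intr=0.0000 cont=0.0000 V=0.0000[hold]; j=4 S=138.8230 intr=0.0000 cont=0.0000 V=0.0000[hold]  S*(4)=-
k=3: j=0 S=76.4745 intr=0.0000 cont=3.7583 V=3.7583[hold]; j=1 S=90.6778 intr=0.0000 cont=0.8526 V=0.8526[hold]; j=2 S=107.5190 intr=0.0000 cont=0.0826 V=0.0826[hold]; j=3 S=127.4880 intr=0.0000 cont=0.0000 V=0.0000[hold]  S*(3)=-
k=2: j=0 S=83.2739 intr=0.0000 cont=2.3051 V=2.3051[hold]; j=1 S=98.7400 intr=0.0000 cont=0.4680 V=0.4680[hold]; j=2 S=117.0785 intr=0.0000 cont=0.0413 V=0.0413[hold]  S*(2)=-
k=1: j=0 S=90.6778 intr=0.0000 cont=1.3866 V=1.3866[hold]; j=1 S=107.5190 intr=0.0000 cont=0.2549 V=0.2549[hold]  S*(1)=-
k=0: j=0 S=98.7400 intr=0.0000 cont=0.8209 V=0.8209[hold]  S*(0)=-

price = 0.8209
boundary = - - - - - - 59.2299 64.4960
tree:
0.8209
1.3866 0.2549
2.3051 0.4680 0.0413
3.7583 0.8526 0.0826 0.0000
5.9799 1.5392 0.1648 0.0000 0.0000
9.2193 2.7473 0.3291 0.0000 0.0000 0.0000
13.6201 4.8347 0.6571 0.0000 0.0000 0.0000 0.0000
18.4563 8.3540 1.3120 0.0000 0.0000 0.0000 0.0000 0.0000
22.8976 13.6201 2.6197 0.0000 0.0000 0.0000 0.0000 0.0000 0.0000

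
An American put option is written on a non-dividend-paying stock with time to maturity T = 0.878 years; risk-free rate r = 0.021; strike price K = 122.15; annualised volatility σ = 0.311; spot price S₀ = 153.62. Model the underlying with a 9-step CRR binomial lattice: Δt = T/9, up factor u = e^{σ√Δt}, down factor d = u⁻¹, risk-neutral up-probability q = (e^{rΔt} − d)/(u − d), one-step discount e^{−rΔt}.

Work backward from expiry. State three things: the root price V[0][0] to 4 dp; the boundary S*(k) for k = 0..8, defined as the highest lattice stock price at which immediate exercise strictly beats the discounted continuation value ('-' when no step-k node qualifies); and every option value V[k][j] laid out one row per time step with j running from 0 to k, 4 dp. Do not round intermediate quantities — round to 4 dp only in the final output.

price = 4.5925
boundary = - - - - - - 85.7690 94.5185 104.1604
tree:
4.5925
6.9568 2.1140
10.3080 3.4458 0.7160
14.8820 5.5192 1.2700 0.1337
20.8362 8.6544 2.2302 0.2608 0.0000
28.1294 13.2190 3.8687 0.5087 0.0000 0.0000
36.3810 19.5307 6.6068 0.9923 0.0000 0.0000 0.0000
44.3205 27.6315 11.0549 1.9355 0.0000 0.0000 0.0000 0.0000
51.5251 36.3810 17.9896 3.7753 0.0000 0.0000 0.0000 0.0000 0.0000
58.0627 44.3205 27.6315 7.3640 0.0000 0.0000 0.0000 0.0000 0.0000 0.0000

Δt=0.09756  u=1.10201  d=0.90743  q=0.48627  discount=0.99795
step 9 (expiry): payoffs max(K−S,0) = 58.0627 44.3205 27.6315 7.3640 0.0000 0.0000 0.0000 0.0000 0.0000 0.0000
step 8: (k=8,j=0): S=70.6249, (K−S)⁺=51.5251, hold=51.2751 ⇒ V=51.5251 exercise | (k=8,j=1): S=85.7690, (K−S)⁺=36.3810, hold=36.1310 ⇒ V=36.3810 exercise | (k=8,j=2): S=104.1604, (K−S)⁺=17.9896, hold=17.7396 ⇒ V=17.9896 exercise | (k=8,j=3): S=126.4956, (K−S)⁺=0.0000, hold=3.7753 ⇒ V=3.7753 continue | (k=8,j=4): S=153.6200, (K−S)⁺=0.0000, hold=0.0000 ⇒ V=0.0000 continue | (k=8,j=5): S=186.5607, (K−S)⁺=0.0000, hold=0.0000 ⇒ V=0.0000 continue | (k=8,j=6): S=226.5649, (K−S)⁺=0.0000, hold=0.0000 ⇒ V=0.0000 continue | (k=8,j=7): S=275.1472, (K−S)⁺=0.0000, hold=0.0000 ⇒ V=0.0000 continue | (k=8,j=8): S=334.1470, (K−S)⁺=0.0000, hold=0.0000 ⇒ V=0.0000 continue  boundary S*=104.1604
step 7: (k=7,j=0): S=77.8295, (K−S)⁺=44.3205, hold=44.0705 ⇒ V=44.3205 exercise | (k=7,j=1): S=94.5185, (K−S)⁺=27.6315, hold=27.3816 ⇒ V=27.6315 exercise | (k=7,j=2): S=114.7860, (K−S)⁺=7.3640, hold=11.0549 ⇒ V=11.0549 continue | (k=7,j=3): S=139.3996, (K−S)⁺=0.0000, hold=1.9355 ⇒ V=1.9355 continue | (k=7,j=4): S=169.2910, (K−S)⁺=0.0000, hold=0.0000 ⇒ V=0.0000 continue | (k=7,j=5): S=205.5921, (K−S)⁺=0.0000, hold=0.0000 ⇒ V=0.0000 continue | (k=7,j=6): S=249.6772, (K−S)⁺=0.0000, hold=0.0000 ⇒ V=0.0000 continue | (k=7,j=7): S=303.2155, (K−S)⁺=0.0000, hold=0.0000 ⇒ V=0.0000 continue  boundary S*=94.5185
step 6: (k=6,j=0): S=85.7690, (K−S)⁺=36.3810, hold=36.1310 ⇒ V=36.3810 exercise | (k=6,j=1): S=104.1604, (K−S)⁺=17.9896, hold=19.5307 ⇒ V=19.5307 continue | (k=6,j=2): S=126.4956, (K−S)⁺=0.0000, hold=6.6068 ⇒ V=6.6068 continue | (k=6,j=3): S=153.6200, (K−S)⁺=0.0000, hold=0.9923 ⇒ V=0.9923 continue | (k=6,j=4): S=186.5607, (K−S)⁺=0.0000, hold=0.0000 ⇒ V=0.0000 continue | (k=6,j=5): S=226.5649, (K−S)⁺=0.0000, hold=0.0000 ⇒ V=0.0000 continue | (k=6,j=6): S=275.1472, (K−S)⁺=0.0000, hold=0.0000 ⇒ V=0.0000 continue  boundary S*=85.7690
step 5: (k=5,j=0): S=94.5185, (K−S)⁺=27.6315, hold=28.1294 ⇒ V=28.1294 continue | (k=5,j=1): S=114.7860, (K−S)⁺=7.3640, hold=13.2190 ⇒ V=13.2190 continue | (k=5,j=2): S=139.3996, (K−S)⁺=0.0000, hold=3.8687 ⇒ V=3.8687 continue | (k=5,j=3): S=169.2910, (K−S)⁺=0.0000, hold=0.5087 ⇒ V=0.5087 continue | (k=5,j=4): S=205.5921, (K−S)⁺=0.0000, hold=0.0000 ⇒ V=0.0000 continue | (k=5,j=5): S=249.6772, (K−S)⁺=0.0000, hold=0.0000 ⇒ V=0.0000 continue  boundary S*=-
step 4: (k=4,j=0): S=104.1604, (K−S)⁺=17.9896, hold=20.8362 ⇒ V=20.8362 continue | (k=4,j=1): S=126.4956, (K−S)⁺=0.0000, hold=8.6544 ⇒ V=8.6544 continue | (k=4,j=2): S=153.6200, (K−S)⁺=0.0000, hold=2.2302 ⇒ V=2.2302 continue | (k=4,j=3): S=186.5607, (K−S)⁺=0.0000, hold=0.2608 ⇒ V=0.2608 continue | (k=4,j=4): S=226.5649, (K−S)⁺=0.0000, hold=0.0000 ⇒ V=0.0000 continue  boundary S*=-
step 3: (k=3,j=0): S=114.7860, (K−S)⁺=7.3640, hold=14.8820 ⇒ V=14.8820 continue | (k=3,j=1): S=139.3996, (K−S)⁺=0.0000, hold=5.5192 ⇒ V=5.5192 continue | (k=3,j=2): S=169.2910, (K−S)⁺=0.0000, hold=1.2700 ⇒ V=1.2700 continue | (k=3,j=3): S=205.5921, (K−S)⁺=0.0000, hold=0.1337 ⇒ V=0.1337 continue  boundary S*=-
step 2: (k=2,j=0): S=126.4956, (K−S)⁺=0.0000, hold=10.3080 ⇒ V=10.3080 continue | (k=2,j=1): S=153.6200, (K−S)⁺=0.0000, hold=3.4458 ⇒ V=3.4458 continue | (k=2,j=2): S=186.5607, (K−S)⁺=0.0000, hold=0.7160 ⇒ V=0.7160 continue  boundary S*=-
step 1: (k=1,j=0): S=139.3996, (K−S)⁺=0.0000, hold=6.9568 ⇒ V=6.9568 continue | (k=1,j=1): S=169.2910, (K−S)⁺=0.0000, hold=2.1140 ⇒ V=2.1140 continue  boundary S*=-
step 0: (k=0,j=0): S=153.6200, (K−S)⁺=0.0000, hold=4.5925 ⇒ V=4.5925 continue  boundary S*=-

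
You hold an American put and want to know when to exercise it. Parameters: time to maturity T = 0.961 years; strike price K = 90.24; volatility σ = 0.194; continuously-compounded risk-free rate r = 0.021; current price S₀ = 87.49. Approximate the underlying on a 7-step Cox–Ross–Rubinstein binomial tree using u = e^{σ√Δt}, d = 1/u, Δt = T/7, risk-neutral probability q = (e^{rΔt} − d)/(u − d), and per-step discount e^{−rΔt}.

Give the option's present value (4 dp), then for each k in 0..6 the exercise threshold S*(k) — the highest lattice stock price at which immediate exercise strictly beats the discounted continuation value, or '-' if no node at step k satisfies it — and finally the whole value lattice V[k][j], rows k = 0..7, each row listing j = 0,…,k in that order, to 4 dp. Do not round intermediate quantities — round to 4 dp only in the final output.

Δt=0.13729, u=1.07453, d=0.93064, q=0.50210, disc=e^(-rΔt)=0.99712
k=7 terminal: V=max(K-S,0) → 37.3424 29.1640 19.7211 8.8182 0.0000 0.0000 0.0000 0.0000
k=6: j=0 S=56.8399 intr=33.4001 cont=33.1403 V=33.4001[EX]; j=1 S=65.6279 intr=24.6121 cont=24.3524 V=24.6121[EX]; j=2 S=75.7745 intr=14.4655 cont=14.2057 V=14.4655[EX]; j=3 S=87.4900 intr=2.7500 cont=4.3779 V=4.3779[hold]; j=4 S=101.0168 intr=0.0000 cont=0.0000 V=0.0000[hold]; j=5 S=116.6349 intr=0.0000 cont=0.0000 V=0.0000[hold]; j=6 S=134.6678 intr=0.0000 cont=0.0000 V=0.0000[hold]  S*(6)=75.7745
k=5: j=0 S=61.0760 intr=29.1640 cont=28.9042 V=29.1640[EX]; j=1 S=70.5189 intr=19.7211 cont=19.4613 V=19.7211[EX]; j=2 S=81.4218 intr=8.8182 cont=9.3734 V=9.3734[hold]; j=3 S=94.0104 intr=0.0000 cont=2.1735 V=2.1735[hold]; j=4 S=108.5453 intr=0.0000 cont=0.0000 V=0.0000[hold]; j=5 S=125.3274 intr=0.0000 cont=0.0000 V=0.0000[hold]  S*(5)=70.5189
k=4: j=0 S=65.6279 intr=24.6121 cont=24.3524 V=24.6121[EX]; j=1 S=75.7745 intr=14.4655 cont=14.4837 V=14.4837[hold]; j=2 S=87.4900 intr=2.7500 cont=5.7417 V=5.7417[hold]; j=3 S=101.0168 intr=0.0000 cont=1.0790 V=1.0790[hold]; j=4 S=116.6349 intr=0.0000 cont=0.0000 V=0.0000[hold]  S*(4)=65.6279
k=3: j=0 S=70.5189 intr=19.7211 cont=19.4704 V=19.7211[EX]; j=1 S=81.4218 intr=8.8182 cont=10.0652 V=10.0652[hold]; j=2 S=94.0104 intr=0.0000 cont=3.3908 V=3.3908[hold]; j=3 S=108.5453 intr=0.0000 cont=0.5357 V=0.5357[hold]  S*(3)=70.5189
k=2: j=0 S=75.7745 intr=14.4655 cont=14.8300 V=14.8300[hold]; j=1 S=87.4900 intr=2.7500 cont=6.6946 V=6.6946[hold]; j=2 S=101.0168 intr=0.0000 cont=1.9516 V=1.9516[hold]  S*(2)=-
k=1: j=0 S=81.4218 intr=8.8182 cont=10.7143 V=10.7143[hold]; j=1 S=94.0104 intr=0.0000 cont=4.3007 V=4.3007[hold]  S*(1)=-
k=0: j=0 S=87.4900 intr=2.7500 cont=7.4725 V=7.4725[hold]  S*(0)=-

price = 7.4725
boundary = - - - 70.5189 65.6279 70.5189 75.7745
tree:
7.4725
10.7143 4.3007
14.8300 6.6946 1.9516
19.7211 10.0652 3.3908 0.5357
24.6121 14.4837 5.7417 1.0790 0.0000
29.1640 19.7211 9.3734 2.1735 0.0000 0.0000
33.4001 24.6121 14.4655 4.3779 0.0000 0.0000 0.0000
37.3424 29.1640 19.7211 8.8182 0.0000 0.0000 0.0000 0.0000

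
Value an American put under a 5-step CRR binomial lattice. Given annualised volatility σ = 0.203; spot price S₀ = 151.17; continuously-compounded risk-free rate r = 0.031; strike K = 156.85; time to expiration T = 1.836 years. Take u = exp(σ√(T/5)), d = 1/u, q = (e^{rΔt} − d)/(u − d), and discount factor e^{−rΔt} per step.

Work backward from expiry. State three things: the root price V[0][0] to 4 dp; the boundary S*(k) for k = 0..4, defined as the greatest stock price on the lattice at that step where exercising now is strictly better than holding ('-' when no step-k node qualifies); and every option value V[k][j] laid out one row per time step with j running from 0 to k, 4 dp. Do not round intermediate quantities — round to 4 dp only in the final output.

price = 16.4947
boundary = - - 118.2004 104.5190 118.2004
tree:
16.4947
25.7868 8.1346
38.6496 14.2797 2.5443
52.3310 24.1645 5.3138 0.0000
64.4287 38.6496 11.0978 0.0000 0.0000
75.1262 52.3310 23.1775 0.0000 0.0000 0.0000

Δt=0.36720, u=1.13090, d=0.88425, q=0.51570, disc=e^(-rΔt)=0.98868
k=5 terminal: V=max(K-S,0) → 75.1262 52.3310 23.1775 0.0000 0.0000 0.0000
k=4: j=0 S=92.4213 intr=64.4287 cont=62.6534 V=64.4287[EX]; j=1 S=118.2004 intr=38.6496 cont=36.8743 V=38.6496[EX]; j=2 S=151.1700 intr=5.6800 cont=11.0978 V=11.0978[hold]; j=3 S=193.3359 intr=0.0000 cont=0.0000 V=0.0000[hold]; j=4 S=247.2631 intr=0.0000 cont=0.0000 V=0.0000[hold]  S*(4)=118.2004
k=3: j=0 S=104.5190 intr=52.3310 cont=50.5556 V=52.3310[EX]; j=1 S=133.6725 intr=23.1775 cont=24.1645 V=24.1645[hold]; j=2 S=170.9578 intr=0.0000 cont=5.3138 V=5.3138[hold]; j=3 S=218.6431 intr=0.0000 cont=0.0000 V=0.0000[hold]  S*(3)=104.5190
k=2: j=0 S=118.2004 intr=38.6496 cont=37.3775 V=38.6496[EX]; j=1 S=151.1700 intr=5.6800 cont=14.2797 V=14.2797[hold]; j=2 S=193.3359 intr=0.0000 cont=2.5443 V=2.5443[hold]  S*(2)=118.2004
k=1: j=0 S=133.6725 intr=23.1775 cont=25.7868 V=25.7868[hold]; j=1 S=170.9578 intr=0.0000 cont=8.1346 V=8.1346[hold]  S*(1)=-
k=0: j=0 S=151.1700 intr=5.6800 cont=16.4947 V=16.4947[hold]  S*(0)=-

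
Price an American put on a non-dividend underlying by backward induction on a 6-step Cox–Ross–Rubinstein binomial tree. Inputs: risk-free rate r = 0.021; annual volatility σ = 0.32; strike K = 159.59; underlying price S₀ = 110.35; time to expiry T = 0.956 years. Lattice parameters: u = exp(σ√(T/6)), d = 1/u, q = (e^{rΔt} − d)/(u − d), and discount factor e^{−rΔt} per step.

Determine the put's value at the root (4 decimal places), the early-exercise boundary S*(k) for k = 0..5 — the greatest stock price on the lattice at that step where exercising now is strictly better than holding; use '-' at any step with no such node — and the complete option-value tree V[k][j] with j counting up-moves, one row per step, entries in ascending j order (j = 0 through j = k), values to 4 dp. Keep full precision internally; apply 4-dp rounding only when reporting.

price = 50.3641
boundary = - 97.1177 85.4722 97.1177 110.3500 125.3851
tree:
50.3641
62.4723 37.6604
74.1178 49.5578 25.0954
84.3669 62.4723 35.9790 13.5359
93.3871 74.1178 49.2400 21.9321 4.5776
101.3256 84.3669 62.4723 34.2049 8.8529 0.0000
108.3122 93.3871 74.1178 49.2400 17.1212 0.0000 0.0000

Δt=0.15933  u=1.13625  d=0.88009  q=0.48119  discount=0.99666
step 6 (expiry): payoffs max(K−S,0) = 108.3122 93.3871 74.1178 49.2400 17.1212 0.0000 0.0000
step 5: (k=5,j=0): S=58.2644, (K−S)⁺=101.3256, hold=100.7925 ⇒ V=101.3256 exercise | (k=5,j=1): S=75.2231, (K−S)⁺=84.3669, hold=83.8338 ⇒ V=84.3669 exercise | (k=5,j=2): S=97.1177, (K−S)⁺=62.4723, hold=61.9392 ⇒ V=62.4723 exercise | (k=5,j=3): S=125.3851, (K−S)⁺=34.2049, hold=33.6718 ⇒ V=34.2049 exercise | (k=5,j=4): S=161.8802, (K−S)⁺=0.0000, hold=8.8529 ⇒ V=8.8529 continue | (k=5,j=5): S=208.9975, (K−S)⁺=0.0000, hold=0.0000 ⇒ V=0.0000 continue  boundary S*=125.3851
step 4: (k=4,j=0): S=66.2029, (K−S)⁺=93.3871, hold=92.8540 ⇒ V=93.3871 exercise | (k=4,j=1): S=85.4722, (K−S)⁺=74.1178, hold=73.5847 ⇒ V=74.1178 exercise | (k=4,j=2): S=110.3500, (K−S)⁺=49.2400, hold=48.7069 ⇒ V=49.2400 exercise | (k=4,j=3): S=142.4688, (K−S)⁺=17.1212, hold=21.9321 ⇒ V=21.9321 continue | (k=4,j=4): S=183.9363, (K−S)⁺=0.0000, hold=4.5776 ⇒ V=4.5776 continue  boundary S*=110.3500
step 3: (k=3,j=0): S=75.2231, (K−S)⁺=84.3669, hold=83.8338 ⇒ V=84.3669 exercise | (k=3,j=1): S=97.1177, (K−S)⁺=62.4723, hold=61.9392 ⇒ V=62.4723 exercise | (k=3,j=2): S=125.3851, (K−S)⁺=34.2049, hold=35.9790 ⇒ V=35.9790 continue | (k=3,j=3): S=161.8802, (K−S)⁺=0.0000, hold=13.5359 ⇒ V=13.5359 continue  boundary S*=97.1177
step 2: (k=2,j=0): S=85.4722, (K−S)⁺=74.1178, hold=73.5847 ⇒ V=74.1178 exercise | (k=2,j=1): S=110.3500, (K−S)⁺=49.2400, hold=49.5578 ⇒ V=49.5578 continue | (k=2,j=2): S=142.4688, (K−S)⁺=17.1212, hold=25.0954 ⇒ V=25.0954 continue  boundary S*=85.4722
step 1: (k=1,j=0): S=97.1177, (K−S)⁺=62.4723, hold=62.0916 ⇒ V=62.4723 exercise | (k=1,j=1): S=125.3851, (K−S)⁺=34.2049, hold=37.6604 ⇒ V=37.6604 continue  boundary S*=97.1177
step 0: (k=0,j=0): S=110.3500, (K−S)⁺=49.2400, hold=50.3641 ⇒ V=50.3641 continue  boundary S*=-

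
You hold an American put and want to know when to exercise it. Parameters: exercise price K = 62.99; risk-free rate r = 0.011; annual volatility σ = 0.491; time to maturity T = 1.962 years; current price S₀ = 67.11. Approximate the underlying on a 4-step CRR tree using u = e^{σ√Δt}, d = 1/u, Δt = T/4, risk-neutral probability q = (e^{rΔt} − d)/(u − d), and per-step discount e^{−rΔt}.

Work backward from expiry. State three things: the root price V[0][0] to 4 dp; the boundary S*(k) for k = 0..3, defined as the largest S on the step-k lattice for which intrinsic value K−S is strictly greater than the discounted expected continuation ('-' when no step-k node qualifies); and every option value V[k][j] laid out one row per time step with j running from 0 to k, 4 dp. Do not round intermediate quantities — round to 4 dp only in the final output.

price = 14.3882
boundary = - - - 23.9198
tree:
14.3882
20.9975 5.5414
29.4999 9.6488 0.0000
39.0702 16.8006 0.0000 0.0000
46.0304 29.2534 0.0000 0.0000 0.0000

Δt=0.49050  u=1.41040  d=0.70902  q=0.42258  discount=0.99462
step 4 (expiry): payoffs max(K−S,0) = 46.0304 29.2534 0.0000 0.0000 0.0000
step 3: (k=3,j=0): S=23.9198, (K−S)⁺=39.0702, hold=38.7312 ⇒ V=39.0702 exercise | (k=3,j=1): S=47.5822, (K−S)⁺=15.4078, hold=16.8006 ⇒ V=16.8006 continue | (k=3,j=2): S=94.6521, (K−S)⁺=0.0000, hold=0.0000 ⇒ V=0.0000 continue | (k=3,j=3): S=188.2854, (K−S)⁺=0.0000, hold=0.0000 ⇒ V=0.0000 continue  boundary S*=23.9198
step 2: (k=2,j=0): S=33.7366, (K−S)⁺=29.2534, hold=29.4999 ⇒ V=29.4999 continue | (k=2,j=1): S=67.1100, (K−S)⁺=0.0000, hold=9.6488 ⇒ V=9.6488 continue | (k=2,j=2): S=133.4976, (K−S)⁺=0.0000, hold=0.0000 ⇒ V=0.0000 continue  boundary S*=-
step 1: (k=1,j=0): S=47.5822, (K−S)⁺=15.4078, hold=20.9975 ⇒ V=20.9975 continue | (k=1,j=1): S=94.6521, (K−S)⁺=0.0000, hold=5.5414 ⇒ V=5.5414 continue  boundary S*=-
step 0: (k=0,j=0): S=67.1100, (K−S)⁺=0.0000, hold=14.3882 ⇒ V=14.3882 continue  boundary S*=-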